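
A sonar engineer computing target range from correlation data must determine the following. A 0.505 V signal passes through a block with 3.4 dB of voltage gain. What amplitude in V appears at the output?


Output voltage from dB gain:
V_out = V_in * 10^(gain_dB / 20)
      = 0.505 * 10^(3.4 / 20)
      = 0.505 * 1.479108
      = 0.7469 V

0.7469 V


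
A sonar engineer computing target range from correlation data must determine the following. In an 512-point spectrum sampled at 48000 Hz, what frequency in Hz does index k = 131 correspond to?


Frequency of DFT bin k:
f_k = k * fs / N
    = 131 * 48000 / 512
    = 6288000 / 512
    = 12281.25 Hz

12281.25 Hz


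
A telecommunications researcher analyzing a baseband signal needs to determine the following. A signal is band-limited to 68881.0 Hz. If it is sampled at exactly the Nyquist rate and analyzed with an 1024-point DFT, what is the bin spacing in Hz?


Step 1 — Nyquist sampling rate:
fs = 2 * fmax = 2 * 68881.0 = 137762.0 Hz

Step 2 — DFT bin spacing:
df = fs / N = 137762.0 / 1024 = 134.5332 Hz

134.5332 Hz


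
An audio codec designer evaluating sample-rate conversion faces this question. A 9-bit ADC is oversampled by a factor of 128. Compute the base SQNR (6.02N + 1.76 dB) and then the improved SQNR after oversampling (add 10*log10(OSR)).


Step 1 — baseline SQNR at Nyquist:
SQNR_base = 6.02*N + 1.76
          = 6.02*9 + 1.76
          = 55.94 dB

Step 2 — oversampling processing gain:
G = 10*log10(OSR) = 10*log10(128) = 21.07 dB

Step 3 — total:
SQNR_total = 55.94 + 21.07 = 77.01 dB

Base SQNR = 55.94 dB; oversampled SQNR = 77.01 dB


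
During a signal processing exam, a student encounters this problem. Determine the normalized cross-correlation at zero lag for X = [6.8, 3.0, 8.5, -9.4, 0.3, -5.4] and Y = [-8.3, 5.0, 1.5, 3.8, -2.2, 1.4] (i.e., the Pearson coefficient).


Pearson correlation coefficient (population):
r = cov(X,Y) / (std(X) * std(Y))
Mean X = 0.6333, Mean Y = 0.2
Cov(X,Y) = -12.231667
Std(X) = 6.359944, Std(Y) = 4.418522
r = -0.4353

-0.4353


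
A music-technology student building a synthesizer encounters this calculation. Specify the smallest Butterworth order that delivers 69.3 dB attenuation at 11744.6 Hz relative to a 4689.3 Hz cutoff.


Butterworth filter order formula:
n = log10(10^(A/10) - 1) / (2 * log10(f_stop/f_pass))
10^(69.3/10) - 1 = 8511379.382
f_stop/f_pass = 11744.6 / 4689.3 = 2.5046
n = 8.6901 -> ceil = 9

9


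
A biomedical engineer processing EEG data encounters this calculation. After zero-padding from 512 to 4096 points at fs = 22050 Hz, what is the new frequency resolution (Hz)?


Frequency resolution after zero-padding:
N_padded = 512 * 8 = 4096
df = fs / N_padded
   = 22050 / 4096
   = 5.3833 Hz

5.3833 Hz


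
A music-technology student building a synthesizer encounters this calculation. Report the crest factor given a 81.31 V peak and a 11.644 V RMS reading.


Crest factor is the ratio of peak to RMS:
CF = V_peak / V_rms
   = 81.31 / 11.644
   = 6.983

6.983


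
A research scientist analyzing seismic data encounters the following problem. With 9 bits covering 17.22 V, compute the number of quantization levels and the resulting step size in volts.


Step 1 — number of quantization levels:
L = 2^N = 2^9 = 512

Step 2 — LSB step size:
delta = Vfs / L
      = 17.22 / 512
      = 0.03363281 V

Levels = 512; step size = 0.03363281 V


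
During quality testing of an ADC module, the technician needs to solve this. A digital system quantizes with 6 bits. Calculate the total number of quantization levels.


Number of quantization levels = 2^N
= 2^6
= 64

64


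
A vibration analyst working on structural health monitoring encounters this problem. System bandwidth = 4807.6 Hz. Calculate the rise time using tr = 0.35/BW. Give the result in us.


Rise time from bandwidth relationship:
tr = 0.35 / BW
   = 0.35 / 4807.6
   = 7.280139779e-05 s
   = 72.8014 us

72.8014 us


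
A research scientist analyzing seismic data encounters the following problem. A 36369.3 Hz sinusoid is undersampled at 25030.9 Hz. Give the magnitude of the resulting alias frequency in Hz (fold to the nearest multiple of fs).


Compute the nearest integer multiple of fs to the signal:
n = round(36369.3 / 25030.9) = 1
f_alias = |36369.3 - 1 * 25030.9|
        = |36369.3 - 25030.9|
        = 11338.4 Hz

11338.4


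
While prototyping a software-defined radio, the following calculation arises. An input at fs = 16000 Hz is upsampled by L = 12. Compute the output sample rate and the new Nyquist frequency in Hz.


Step 1 — output sample rate after interpolation by L:
fs_out = L * fs_in = 12 * 16000 = 192000 Hz

Step 2 — Nyquist frequency of the output stream:
f_Nyq = fs_out / 2 = 192000 / 2 = 96000.0 Hz

fs_out = 192000 Hz; f_Nyquist = 96000.0 Hz


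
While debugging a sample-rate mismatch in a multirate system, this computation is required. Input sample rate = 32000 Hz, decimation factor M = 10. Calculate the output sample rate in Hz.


Decimation reduces the sample rate:
fs_out = fs_in / M
       = 32000 / 10
       = 3200.0 Hz

3200.0 Hz


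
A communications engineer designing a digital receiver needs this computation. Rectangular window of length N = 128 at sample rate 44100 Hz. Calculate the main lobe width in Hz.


Main lobe width for a rectangular window:
Width = 2 * fs / N
      = 2 * 44100 / 128
      = 88200 / 128
      = 689.062 Hz

689.062 Hz


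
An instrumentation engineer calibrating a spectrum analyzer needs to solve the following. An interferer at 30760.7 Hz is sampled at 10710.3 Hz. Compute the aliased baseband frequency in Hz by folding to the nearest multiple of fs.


Compute the nearest integer multiple of fs to the signal:
n = round(30760.7 / 10710.3) = 3
f_alias = |30760.7 - 3 * 10710.3|
        = |30760.7 - 32130.9|
        = 1370.2 Hz

1370.2


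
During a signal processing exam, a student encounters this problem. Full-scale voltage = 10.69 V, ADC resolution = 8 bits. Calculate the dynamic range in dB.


Dynamic range from full-scale to LSB:
V_min = V_max / 2^bits = 10.69 / 2^8
DR = 20 * log10(V_max / V_min)
   = 20 * log10(2^8)
   = 20 * 8 * log10(2)
   = 48.16 dB

48.16 dB


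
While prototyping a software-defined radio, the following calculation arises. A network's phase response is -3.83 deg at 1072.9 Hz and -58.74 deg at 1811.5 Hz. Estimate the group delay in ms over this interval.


Group delay from phase difference:
tau = -d(phi)/d(omega)
d(phi) = -54.91 deg = -0.95836 rad
d(omega) = 2*pi*(1811.5 - 1072.9) = 4640.7607 rad/s
tau = -(-0.95836) / 4640.7607
    = 0.2065 ms

0.2065 ms


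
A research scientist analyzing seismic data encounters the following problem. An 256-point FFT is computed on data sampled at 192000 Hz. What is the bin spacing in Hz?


DFT frequency resolution:
df = fs / N
   = 192000 / 256
   = 750.0 Hz

750.0 Hz


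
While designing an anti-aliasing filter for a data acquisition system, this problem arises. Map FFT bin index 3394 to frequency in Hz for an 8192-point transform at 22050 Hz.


Frequency of DFT bin k:
f_k = k * fs / N
    = 3394 * 22050 / 8192
    = 74837700 / 8192
    = 9135.461 Hz

9135.461 Hz


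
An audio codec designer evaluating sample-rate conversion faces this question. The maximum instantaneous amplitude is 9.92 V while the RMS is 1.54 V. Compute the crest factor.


Crest factor is the ratio of peak to RMS:
CF = V_peak / V_rms
   = 9.92 / 1.54
   = 6.4416

6.4416


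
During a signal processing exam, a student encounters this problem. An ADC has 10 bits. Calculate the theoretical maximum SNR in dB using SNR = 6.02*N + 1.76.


Theoretical SNR for a full-scale sinusoid:
SNR = 6.02 * N + 1.76
    = 6.02 * 10 + 1.76
    = 60.2 + 1.76
    = 61.96 dB

61.96 dB


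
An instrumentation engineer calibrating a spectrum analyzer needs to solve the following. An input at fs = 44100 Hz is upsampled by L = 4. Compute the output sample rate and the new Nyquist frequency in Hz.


Step 1 — output sample rate after interpolation by L:
fs_out = L * fs_in = 4 * 44100 = 176400 Hz

Step 2 — Nyquist frequency of the output stream:
f_Nyq = fs_out / 2 = 176400 / 2 = 88200.0 Hz

fs_out = 176400 Hz; f_Nyquist = 88200.0 Hz


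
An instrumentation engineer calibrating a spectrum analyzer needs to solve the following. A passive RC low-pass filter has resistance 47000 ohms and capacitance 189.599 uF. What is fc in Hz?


Cutoff frequency of a first-order RC filter:
fc = 1 / (2 * pi * R * C)
C = 189.599 uF = 0.000189599 F
fc = 1 / (2 * pi * 47000 * 0.000189599)
   = 1 / 55.990425599629
   = 0.01786 Hz

0.01786 Hz


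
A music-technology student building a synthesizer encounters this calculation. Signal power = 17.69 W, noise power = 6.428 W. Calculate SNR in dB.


SNR in decibels:
SNR = 10 * log10(Ps / Pn)
    = 10 * log10(17.69 / 6.428)
    = 10 * log10(2.752)
    = 10 * 0.4397
    = 4.4 dB

4.4 dB


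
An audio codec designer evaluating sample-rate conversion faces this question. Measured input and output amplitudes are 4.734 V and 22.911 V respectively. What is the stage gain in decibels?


Voltage gain in dB:
G = 20 * log10(Vout / Vin)
  = 20 * log10(22.911 / 4.734)
  = 20 * log10(4.83967)
  = 20 * 0.684816
  = 13.7 dB

13.7 dB


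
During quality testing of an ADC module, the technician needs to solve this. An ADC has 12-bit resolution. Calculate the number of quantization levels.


Number of quantization levels = 2^N
= 2^12
= 4096

4096


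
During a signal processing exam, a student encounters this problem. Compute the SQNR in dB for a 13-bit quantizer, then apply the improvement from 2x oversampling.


Step 1 — baseline SQNR at Nyquist:
SQNR_base = 6.02*N + 1.76
          = 6.02*13 + 1.76
          = 80.02 dB

Step 2 — oversampling processing gain:
G = 10*log10(OSR) = 10*log10(2) = 3.01 dB

Step 3 — total:
SQNR_total = 80.02 + 3.01 = 83.03 dB

Base SQNR = 80.02 dB; oversampled SQNR = 83.03 dB


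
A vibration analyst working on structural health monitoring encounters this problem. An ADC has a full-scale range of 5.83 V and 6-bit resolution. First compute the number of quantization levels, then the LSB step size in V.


Step 1 — number of quantization levels:
L = 2^N = 2^6 = 64

Step 2 — LSB step size:
delta = Vfs / L
      = 5.83 / 64
      = 0.09109375 V

Levels = 64; step size = 0.09109375 V


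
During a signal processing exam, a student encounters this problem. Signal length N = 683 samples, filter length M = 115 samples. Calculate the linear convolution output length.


Linear convolution output length:
L = N + M - 1
  = 683 + 115 - 1
  = 797 samples

797


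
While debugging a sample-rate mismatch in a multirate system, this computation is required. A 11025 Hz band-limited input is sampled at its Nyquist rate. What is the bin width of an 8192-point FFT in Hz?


Step 1 — Nyquist sampling rate:
fs = 2 * fmax = 2 * 11025 = 22050 Hz

Step 2 — DFT bin spacing:
df = fs / N = 22050 / 8192 = 2.6917 Hz

2.6917 Hz


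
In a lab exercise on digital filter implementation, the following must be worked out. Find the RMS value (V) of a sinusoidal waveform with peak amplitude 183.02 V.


RMS voltage for a sinusoidal waveform:
V_rms = V_peak / sqrt(2)
      = 183.02 / 1.414214
      = 129.415 V

129.415 V


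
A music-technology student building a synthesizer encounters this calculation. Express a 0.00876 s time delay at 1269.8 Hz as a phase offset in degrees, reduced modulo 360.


Phase shift from frequency and time delay:
phi = 360 * f * t_delay
    = 360 * 1269.8 * 0.00876
    = 4004.44 degrees
    mod 360 = 44.44 degrees

44.44 degrees


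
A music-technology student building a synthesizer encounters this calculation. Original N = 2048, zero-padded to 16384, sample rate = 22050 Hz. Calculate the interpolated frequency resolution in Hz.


Frequency resolution after zero-padding:
N_padded = 2048 * 8 = 16384
df = fs / N_padded
   = 22050 / 16384
   = 1.3458 Hz

1.3458 Hz


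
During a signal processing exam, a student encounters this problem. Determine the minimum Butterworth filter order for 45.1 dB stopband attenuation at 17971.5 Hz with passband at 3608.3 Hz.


Butterworth filter order formula:
n = log10(10^(A/10) - 1) / (2 * log10(f_stop/f_pass))
10^(45.1/10) - 1 = 32358.3657
f_stop/f_pass = 17971.5 / 3608.3 = 4.9806
n = 3.234 -> ceil = 4

4


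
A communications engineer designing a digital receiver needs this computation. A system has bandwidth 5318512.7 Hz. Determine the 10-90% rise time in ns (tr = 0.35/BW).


Rise time from bandwidth relationship:
tr = 0.35 / BW
   = 0.35 / 5318512.7
   = 6.580787144e-08 s
   = 65.8079 ns

65.8079 ns


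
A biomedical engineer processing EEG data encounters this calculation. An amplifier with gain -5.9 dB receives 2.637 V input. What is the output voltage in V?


Output voltage from dB gain:
V_out = V_in * 10^(gain_dB / 20)
      = 2.637 * 10^(-5.9 / 20)
      = 2.637 * 0.506991
      = 1.3369 V

1.3369 V


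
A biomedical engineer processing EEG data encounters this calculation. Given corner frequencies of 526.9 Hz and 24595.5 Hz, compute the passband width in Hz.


Bandwidth is the difference of -3dB frequencies:
BW = f_high - f_low
   = 24595.5 - 526.9
   = 24068.6 Hz

24068.6 Hz


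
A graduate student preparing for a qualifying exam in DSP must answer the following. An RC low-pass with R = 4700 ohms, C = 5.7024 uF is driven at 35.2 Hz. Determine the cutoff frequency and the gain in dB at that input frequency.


Step 1 — cutoff frequency:
fc = 1 / (2*pi*R*C)
C = 5.7024 uF = 5.7024e-06 F
fc = 1 / (2*pi*4700*5.7024e-06)
   = 5.93833 Hz

Step 2 — magnitude at f = 35.2 Hz:
|H(f)| = 1 / sqrt(1 + (f/fc)^2)
f/fc = 35.2 / 5.93833 = 5.927592
|H| = 1 / sqrt(1 + 35.136347) = 0.1663519
|H|_dB = 20*log10(0.1663519) = -15.58 dB

fc = 5.93833 Hz; |H(35.2 Hz)| = -15.58 dB


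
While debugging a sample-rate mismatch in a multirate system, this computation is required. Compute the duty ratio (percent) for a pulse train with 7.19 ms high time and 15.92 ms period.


Duty cycle as a percentage:
DC = (t_on / T) * 100
   = (7.19 / 15.92) * 100
   = 0.451633 * 100
   = 45.16 %

45.16 %


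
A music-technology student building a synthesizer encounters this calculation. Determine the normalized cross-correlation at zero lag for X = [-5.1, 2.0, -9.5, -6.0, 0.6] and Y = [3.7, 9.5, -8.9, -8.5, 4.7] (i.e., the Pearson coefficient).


Pearson correlation coefficient (population):
r = cov(X,Y) / (std(X) * std(Y))
Mean X = -3.6, Mean Y = 0.1
Cov(X,Y) = 28.06
Std(X) = 4.285324, Std(Y) = 7.449027
r = 0.879

0.879


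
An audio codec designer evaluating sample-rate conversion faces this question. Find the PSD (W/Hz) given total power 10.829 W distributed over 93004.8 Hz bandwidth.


Power spectral density:
PSD = P / BW
    = 10.829 / 93004.8
    = 0.00011643 W/Hz

0.00011643 W/Hz


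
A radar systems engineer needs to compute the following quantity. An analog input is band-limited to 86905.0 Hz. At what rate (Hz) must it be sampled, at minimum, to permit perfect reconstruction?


The Nyquist rate is twice the maximum frequency component.
fs_min = 2 * fmax
      = 2 * 86905.0
      = 173810.0 Hz

173810.0


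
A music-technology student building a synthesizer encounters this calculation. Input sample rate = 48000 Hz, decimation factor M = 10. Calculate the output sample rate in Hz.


Decimation reduces the sample rate:
fs_out = fs_in / M
       = 48000 / 10
       = 4800.0 Hz

4800.0 Hz


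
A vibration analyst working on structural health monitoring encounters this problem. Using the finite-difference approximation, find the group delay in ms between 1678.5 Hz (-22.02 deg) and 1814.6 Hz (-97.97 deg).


Group delay from phase difference:
tau = -d(phi)/d(omega)
d(phi) = -75.95 deg = -1.325578 rad
d(omega) = 2*pi*(1814.6 - 1678.5) = 855.1415 rad/s
tau = -(-1.325578) / 855.1415
    = 1.5501 ms

1.5501 ms


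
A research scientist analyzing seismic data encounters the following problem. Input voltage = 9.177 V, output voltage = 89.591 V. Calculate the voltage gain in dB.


Voltage gain in dB:
G = 20 * log10(Vout / Vin)
  = 20 * log10(89.591 / 9.177)
  = 20 * log10(9.762559)
  = 20 * 0.989564
  = 19.79 dB

19.79 dB


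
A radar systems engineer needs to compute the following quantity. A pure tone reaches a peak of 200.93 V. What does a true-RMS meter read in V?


RMS voltage for a sinusoidal waveform:
V_rms = V_peak / sqrt(2)
      = 200.93 / 1.414214
      = 142.079 V

142.079 V


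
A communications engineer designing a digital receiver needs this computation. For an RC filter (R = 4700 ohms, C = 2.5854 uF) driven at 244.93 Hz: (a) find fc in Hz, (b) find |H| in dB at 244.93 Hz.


Step 1 — cutoff frequency:
fc = 1 / (2*pi*R*C)
C = 2.5854 uF = 2.5854e-06 F
fc = 1 / (2*pi*4700*2.5854e-06)
   = 13.0977 Hz

Step 2 — magnitude at f = 244.93 Hz:
|H(f)| = 1 / sqrt(1 + (f/fc)^2)
f/fc = 244.93 / 13.0977 = 18.70023
|H| = 1 / sqrt(1 + 349.698602) = 0.053399
|H|_dB = 20*log10(0.053399) = -25.45 dB

fc = 13.0977 Hz; |H(244.93 Hz)| = -25.45 dB


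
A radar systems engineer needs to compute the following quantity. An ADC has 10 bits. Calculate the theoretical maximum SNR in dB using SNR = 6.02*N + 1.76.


Theoretical SNR for a full-scale sinusoid:
SNR = 6.02 * N + 1.76
    = 6.02 * 10 + 1.76
    = 60.2 + 1.76
    = 61.96 dB

61.96 dB


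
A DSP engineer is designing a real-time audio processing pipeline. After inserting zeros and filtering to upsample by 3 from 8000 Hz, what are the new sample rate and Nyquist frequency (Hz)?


Step 1 — output sample rate after interpolation by L:
fs_out = L * fs_in = 3 * 8000 = 24000 Hz

Step 2 — Nyquist frequency of the output stream:
f_Nyq = fs_out / 2 = 24000 / 2 = 12000.0 Hz

fs_out = 24000 Hz; f_Nyquist = 12000.0 Hz


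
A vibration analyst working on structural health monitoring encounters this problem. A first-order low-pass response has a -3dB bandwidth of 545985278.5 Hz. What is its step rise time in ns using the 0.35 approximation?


Rise time from bandwidth relationship:
tr = 0.35 / BW
   = 0.35 / 545985278.5
   = 6.410429251e-10 s
   = 0.641 ns

0.641 ns


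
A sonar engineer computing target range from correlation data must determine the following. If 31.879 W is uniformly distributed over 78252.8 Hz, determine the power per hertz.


Power spectral density:
PSD = P / BW
    = 31.879 / 78252.8
    = 0.00040738 W/Hz

0.00040738 W/Hz


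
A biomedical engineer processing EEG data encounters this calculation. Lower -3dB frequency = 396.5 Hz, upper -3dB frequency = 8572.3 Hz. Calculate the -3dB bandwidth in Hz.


Bandwidth is the difference of -3dB frequencies:
BW = f_high - f_low
   = 8572.3 - 396.5
   = 8175.8 Hz

8175.8 Hz


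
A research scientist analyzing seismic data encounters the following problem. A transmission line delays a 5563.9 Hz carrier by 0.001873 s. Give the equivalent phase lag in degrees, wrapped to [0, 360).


Phase shift from frequency and time delay:
phi = 360 * f * t_delay
    = 360 * 5563.9 * 0.001873
    = 3751.63 degrees
    mod 360 = 151.63 degrees

151.63 degrees


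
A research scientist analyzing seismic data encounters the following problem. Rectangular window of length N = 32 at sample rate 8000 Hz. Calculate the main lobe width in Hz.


Main lobe width for a rectangular window:
Width = 2 * fs / N
      = 2 * 8000 / 32
      = 16000 / 32
      = 500.0 Hz

500.0 Hz


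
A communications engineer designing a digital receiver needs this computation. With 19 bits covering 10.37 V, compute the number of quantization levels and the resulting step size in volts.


Step 1 — number of quantization levels:
L = 2^N = 2^19 = 524288

Step 2 — LSB step size:
delta = Vfs / L
      = 10.37 / 524288
      = 1.978e-05 V

Levels = 524288; step size = 1.978e-05 V


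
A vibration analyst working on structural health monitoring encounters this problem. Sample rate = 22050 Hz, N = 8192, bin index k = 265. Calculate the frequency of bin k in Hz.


Frequency of DFT bin k:
f_k = k * fs / N
    = 265 * 22050 / 8192
    = 5843250 / 8192
    = 713.287 Hz

713.287 Hz


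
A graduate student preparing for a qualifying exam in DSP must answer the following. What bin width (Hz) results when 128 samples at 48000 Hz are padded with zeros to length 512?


Frequency resolution after zero-padding:
N_padded = 128 * 4 = 512
df = fs / N_padded
   = 48000 / 512
   = 93.75 Hz

93.75 Hz


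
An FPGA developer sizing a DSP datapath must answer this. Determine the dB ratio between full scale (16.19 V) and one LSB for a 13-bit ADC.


Dynamic range from full-scale to LSB:
V_min = V_max / 2^bits = 16.19 / 2^13
DR = 20 * log10(V_max / V_min)
   = 20 * log10(2^13)
   = 20 * 13 * log10(2)
   = 78.27 dB

78.27 dB


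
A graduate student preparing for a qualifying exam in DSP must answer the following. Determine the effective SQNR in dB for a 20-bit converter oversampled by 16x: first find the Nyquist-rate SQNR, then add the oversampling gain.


Step 1 — baseline SQNR at Nyquist:
SQNR_base = 6.02*N + 1.76
          = 6.02*20 + 1.76
          = 122.16 dB

Step 2 — oversampling processing gain:
G = 10*log10(OSR) = 10*log10(16) = 12.04 dB

Step 3 — total:
SQNR_total = 122.16 + 12.04 = 134.2 dB

Base SQNR = 122.16 dB; oversampled SQNR = 134.2 dB


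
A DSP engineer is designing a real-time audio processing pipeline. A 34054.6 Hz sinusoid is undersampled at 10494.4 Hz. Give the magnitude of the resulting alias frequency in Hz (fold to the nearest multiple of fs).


Compute the nearest integer multiple of fs to the signal:
n = round(34054.6 / 10494.4) = 3
f_alias = |34054.6 - 3 * 10494.4|
        = |34054.6 - 31483.2|
        = 2571.4 Hz

2571.4


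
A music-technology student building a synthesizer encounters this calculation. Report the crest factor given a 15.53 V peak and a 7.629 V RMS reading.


Crest factor is the ratio of peak to RMS:
CF = V_peak / V_rms
   = 15.53 / 7.629
   = 2.0357

2.0357


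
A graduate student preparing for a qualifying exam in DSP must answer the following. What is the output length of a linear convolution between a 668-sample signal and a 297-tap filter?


Linear convolution output length:
L = N + M - 1
  = 668 + 297 - 1
  = 964 samples

964


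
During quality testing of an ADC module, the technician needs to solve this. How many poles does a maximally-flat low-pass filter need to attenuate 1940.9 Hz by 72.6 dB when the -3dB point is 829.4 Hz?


Butterworth filter order formula:
n = log10(10^(A/10) - 1) / (2 * log10(f_stop/f_pass))
10^(72.6/10) - 1 = 18197007.5861
f_stop/f_pass = 1940.9 / 829.4 = 2.3401
n = 9.831 -> ceil = 10

10


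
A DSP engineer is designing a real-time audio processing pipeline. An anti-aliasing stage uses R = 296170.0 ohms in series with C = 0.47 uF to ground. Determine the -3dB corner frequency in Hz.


Cutoff frequency of a first-order RC filter:
fc = 1 / (2 * pi * R * C)
C = 0.47 uF = 4.7e-07 F
fc = 1 / (2 * pi * 296170.0 * 4.7e-07)
   = 1 / 0.87461876644087
   = 1.143355 Hz

1.143355 Hz


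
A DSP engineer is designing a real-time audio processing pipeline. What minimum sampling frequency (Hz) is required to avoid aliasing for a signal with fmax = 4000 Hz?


The Nyquist rate is twice the maximum frequency component.
fs_min = 2 * fmax
      = 2 * 4000
      = 8000 Hz

8000


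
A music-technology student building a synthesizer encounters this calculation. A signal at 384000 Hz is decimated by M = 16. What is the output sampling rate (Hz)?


Decimation reduces the sample rate:
fs_out = fs_in / M
       = 384000 / 16
       = 24000.0 Hz

24000.0 Hz


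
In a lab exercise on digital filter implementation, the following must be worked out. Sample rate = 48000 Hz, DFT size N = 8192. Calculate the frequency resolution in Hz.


DFT frequency resolution:
df = fs / N
   = 48000 / 8192
   = 5.8594 Hz

5.8594 Hz


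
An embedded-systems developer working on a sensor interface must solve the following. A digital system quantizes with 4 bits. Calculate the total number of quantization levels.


Number of quantization levels = 2^N
= 2^4
= 16

16


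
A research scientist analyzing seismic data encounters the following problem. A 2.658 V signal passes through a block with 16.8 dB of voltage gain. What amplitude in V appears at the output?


Output voltage from dB gain:
V_out = V_in * 10^(gain_dB / 20)
      = 2.658 * 10^(16.8 / 20)
      = 2.658 * 6.91831
      = 18.3889 V

18.3889 V


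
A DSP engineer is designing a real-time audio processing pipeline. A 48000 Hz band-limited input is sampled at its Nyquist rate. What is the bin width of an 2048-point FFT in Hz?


Step 1 — Nyquist sampling rate:
fs = 2 * fmax = 2 * 48000 = 96000 Hz

Step 2 — DFT bin spacing:
df = fs / N = 96000 / 2048 = 46.875 Hz

46.875 Hz


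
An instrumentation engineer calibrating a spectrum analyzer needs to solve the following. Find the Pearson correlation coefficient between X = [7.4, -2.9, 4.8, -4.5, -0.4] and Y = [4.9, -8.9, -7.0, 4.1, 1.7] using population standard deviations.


Pearson correlation coefficient (population):
r = cov(X,Y) / (std(X) * std(Y))
Mean X = 0.88, Mean Y = -1.04
Cov(X,Y) = 2.7832
Std(X) = 4.533167, Std(Y) = 5.770823
r = 0.1064

0.1064


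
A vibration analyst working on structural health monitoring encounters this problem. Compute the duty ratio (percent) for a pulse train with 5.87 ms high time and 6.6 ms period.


Duty cycle as a percentage:
DC = (t_on / T) * 100
   = (5.87 / 6.6) * 100
   = 0.889394 * 100
   = 88.94 %

88.94 %


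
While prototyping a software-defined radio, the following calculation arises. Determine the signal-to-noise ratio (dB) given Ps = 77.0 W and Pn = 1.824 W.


SNR in decibels:
SNR = 10 * log10(Ps / Pn)
    = 10 * log10(77.0 / 1.824)
    = 10 * log10(42.2149)
    = 10 * 1.6255
    = 16.25 dB

16.25 dB


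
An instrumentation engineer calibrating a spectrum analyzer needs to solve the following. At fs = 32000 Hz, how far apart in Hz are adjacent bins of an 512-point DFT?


DFT frequency resolution:
df = fs / N
   = 32000 / 512
   = 62.5 Hz

62.5 Hz


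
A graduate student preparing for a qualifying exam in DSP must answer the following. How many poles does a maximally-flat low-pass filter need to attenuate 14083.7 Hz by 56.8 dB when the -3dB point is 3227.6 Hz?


Butterworth filter order formula:
n = log10(10^(A/10) - 1) / (2 * log10(f_stop/f_pass))
10^(56.8/10) - 1 = 478629.0923
f_stop/f_pass = 14083.7 / 3227.6 = 4.3635
n = 4.4386 -> ceil = 5

5


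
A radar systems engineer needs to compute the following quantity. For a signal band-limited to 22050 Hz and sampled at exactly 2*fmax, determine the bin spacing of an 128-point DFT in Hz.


Step 1 — Nyquist sampling rate:
fs = 2 * fmax = 2 * 22050 = 44100 Hz

Step 2 — DFT bin spacing:
df = fs / N = 44100 / 128 = 344.5312 Hz

344.5312 Hz


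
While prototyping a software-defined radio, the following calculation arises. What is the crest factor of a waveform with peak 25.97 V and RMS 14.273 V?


Crest factor is the ratio of peak to RMS:
CF = V_peak / V_rms
   = 25.97 / 14.273
   = 1.8195

1.8195


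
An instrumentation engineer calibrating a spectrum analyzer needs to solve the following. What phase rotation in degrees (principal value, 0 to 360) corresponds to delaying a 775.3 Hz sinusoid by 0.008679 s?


Phase shift from frequency and time delay:
phi = 360 * f * t_delay
    = 360 * 775.3 * 0.008679
    = 2422.38 degrees
    mod 360 = 262.38 degrees

262.38 degrees


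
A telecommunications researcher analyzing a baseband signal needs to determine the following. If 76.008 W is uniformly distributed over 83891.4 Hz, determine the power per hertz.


Power spectral density:
PSD = P / BW
    = 76.008 / 83891.4
    = 0.00090603 W/Hz

0.00090603 W/Hz


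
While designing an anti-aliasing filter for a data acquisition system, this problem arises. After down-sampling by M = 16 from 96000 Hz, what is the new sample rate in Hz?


Decimation reduces the sample rate:
fs_out = fs_in / M
       = 96000 / 16
       = 6000.0 Hz

6000.0 Hz


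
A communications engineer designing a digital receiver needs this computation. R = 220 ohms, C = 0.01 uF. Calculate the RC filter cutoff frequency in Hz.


Cutoff frequency of a first-order RC filter:
fc = 1 / (2 * pi * R * C)
C = 0.01 uF = 1e-08 F
fc = 1 / (2 * pi * 220 * 1e-08)
   = 1 / 1.3823007675795e-05
   = 72343.155951 Hz

72343.155951 Hz


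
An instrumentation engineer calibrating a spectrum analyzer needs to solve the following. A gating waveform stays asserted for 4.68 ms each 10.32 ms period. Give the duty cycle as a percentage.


Duty cycle as a percentage:
DC = (t_on / T) * 100
   = (4.68 / 10.32) * 100
   = 0.453488 * 100
   = 45.35 %

45.35 %


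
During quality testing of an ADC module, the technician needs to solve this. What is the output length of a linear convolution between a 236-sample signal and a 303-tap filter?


Linear convolution output length:
L = N + M - 1
  = 236 + 303 - 1
  = 538 samples

538


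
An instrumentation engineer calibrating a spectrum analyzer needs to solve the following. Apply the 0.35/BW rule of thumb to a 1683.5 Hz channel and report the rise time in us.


Rise time from bandwidth relationship:
tr = 0.35 / BW
   = 0.35 / 1683.5
   = 0.0002079002079 s
   = 207.9002 us

207.9002 us


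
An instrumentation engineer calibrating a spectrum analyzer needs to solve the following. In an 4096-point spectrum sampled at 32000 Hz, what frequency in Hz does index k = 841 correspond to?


Frequency of DFT bin k:
f_k = k * fs / N
    = 841 * 32000 / 4096
    = 26912000 / 4096
    = 6570.312 Hz

6570.312 Hz


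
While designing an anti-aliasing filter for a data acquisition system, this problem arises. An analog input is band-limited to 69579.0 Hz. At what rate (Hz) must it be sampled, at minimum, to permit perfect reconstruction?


The Nyquist rate is twice the maximum frequency component.
fs_min = 2 * fmax
      = 2 * 69579.0
      = 139158.0 Hz

139158.0


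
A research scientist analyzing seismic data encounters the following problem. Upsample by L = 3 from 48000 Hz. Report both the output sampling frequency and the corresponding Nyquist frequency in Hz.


Step 1 — output sample rate after interpolation by L:
fs_out = L * fs_in = 3 * 48000 = 144000 Hz

Step 2 — Nyquist frequency of the output stream:
f_Nyq = fs_out / 2 = 144000 / 2 = 72000.0 Hz

fs_out = 144000 Hz; f_Nyquist = 72000.0 Hz


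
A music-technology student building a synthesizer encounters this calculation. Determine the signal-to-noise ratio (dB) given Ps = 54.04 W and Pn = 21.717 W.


SNR in decibels:
SNR = 10 * log10(Ps / Pn)
    = 10 * log10(54.04 / 21.717)
    = 10 * log10(2.4884)
    = 10 * 0.3959
    = 3.96 dB

3.96 dB


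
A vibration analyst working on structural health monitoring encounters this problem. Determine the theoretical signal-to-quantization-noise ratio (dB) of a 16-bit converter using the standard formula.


Theoretical SNR for a full-scale sinusoid:
SNR = 6.02 * N + 1.76
    = 6.02 * 16 + 1.76
    = 96.32 + 1.76
    = 98.08 dB

98.08 dB


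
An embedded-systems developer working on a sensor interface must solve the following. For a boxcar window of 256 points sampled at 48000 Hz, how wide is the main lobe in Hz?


Main lobe width for a rectangular window:
Width = 2 * fs / N
      = 2 * 48000 / 256
      = 96000 / 256
      = 375.0 Hz

375.0 Hz


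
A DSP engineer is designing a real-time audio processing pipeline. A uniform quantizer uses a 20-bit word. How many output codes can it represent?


Number of quantization levels = 2^N
= 2^20
= 1048576

1048576


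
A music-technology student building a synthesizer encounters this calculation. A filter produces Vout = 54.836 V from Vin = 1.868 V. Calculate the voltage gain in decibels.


Voltage gain in dB:
G = 20 * log10(Vout / Vin)
  = 20 * log10(54.836 / 1.868)
  = 20 * log10(29.35546)
  = 20 * 1.467689
  = 29.35 dB

29.35 dB


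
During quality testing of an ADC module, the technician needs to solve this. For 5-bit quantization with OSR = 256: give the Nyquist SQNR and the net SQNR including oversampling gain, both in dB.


Step 1 — baseline SQNR at Nyquist:
SQNR_base = 6.02*N + 1.76
          = 6.02*5 + 1.76
          = 31.86 dB

Step 2 — oversampling processing gain:
G = 10*log10(OSR) = 10*log10(256) = 24.08 dB

Step 3 — total:
SQNR_total = 31.86 + 24.08 = 55.94 dB

Base SQNR = 31.86 dB; oversampled SQNR = 55.94 dB


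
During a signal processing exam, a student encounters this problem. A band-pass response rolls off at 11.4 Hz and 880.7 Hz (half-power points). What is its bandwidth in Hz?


Bandwidth is the difference of -3dB frequencies:
BW = f_high - f_low
   = 880.7 - 11.4
   = 869.3 Hz

869.3 Hz


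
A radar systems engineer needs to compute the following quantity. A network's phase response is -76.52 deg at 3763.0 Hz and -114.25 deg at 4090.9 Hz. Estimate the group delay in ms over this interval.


Group delay from phase difference:
tau = -d(phi)/d(omega)
d(phi) = -37.73 deg = -0.658513 rad
d(omega) = 2*pi*(4090.9 - 3763.0) = 2060.2565 rad/s
tau = -(-0.658513) / 2060.2565
    = 0.3196 ms

0.3196 ms


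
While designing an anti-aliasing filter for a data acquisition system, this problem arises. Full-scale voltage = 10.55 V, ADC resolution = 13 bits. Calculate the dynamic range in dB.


Dynamic range from full-scale to LSB:
V_min = V_max / 2^bits = 10.55 / 2^13
DR = 20 * log10(V_max / V_min)
   = 20 * log10(2^13)
   = 20 * 13 * log10(2)
   = 78.27 dB

78.27 dB


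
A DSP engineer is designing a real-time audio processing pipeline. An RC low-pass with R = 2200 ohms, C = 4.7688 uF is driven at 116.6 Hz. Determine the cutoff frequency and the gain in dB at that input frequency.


Step 1 — cutoff frequency:
fc = 1 / (2*pi*R*C)
C = 4.7688 uF = 4.7688e-06 F
fc = 1 / (2*pi*2200*4.7688e-06)
   = 15.1701 Hz

Step 2 — magnitude at f = 116.6 Hz:
|H(f)| = 1 / sqrt(1 + (f/fc)^2)
f/fc = 116.6 / 15.1701 = 7.686172
|H| = 1 / sqrt(1 + 59.07724) = 0.1290164
|H|_dB = 20*log10(0.1290164) = -17.79 dB

fc = 15.1701 Hz; |H(116.6 Hz)| = -17.79 dB


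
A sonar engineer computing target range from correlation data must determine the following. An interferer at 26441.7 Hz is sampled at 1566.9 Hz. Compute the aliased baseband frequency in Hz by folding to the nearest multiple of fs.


Compute the nearest integer multiple of fs to the signal:
n = round(26441.7 / 1566.9) = 17
f_alias = |26441.7 - 17 * 1566.9|
        = |26441.7 - 26637.3|
        = 195.6 Hz

195.6


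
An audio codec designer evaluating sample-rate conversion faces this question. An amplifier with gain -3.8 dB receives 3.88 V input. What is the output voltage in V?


Output voltage from dB gain:
V_out = V_in * 10^(gain_dB / 20)
      = 3.88 * 10^(-3.8 / 20)
      = 3.88 * 0.645654
      = 2.5051 V

2.5051 V


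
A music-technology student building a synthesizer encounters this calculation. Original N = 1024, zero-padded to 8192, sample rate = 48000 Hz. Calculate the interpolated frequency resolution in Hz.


Frequency resolution after zero-padding:
N_padded = 1024 * 8 = 8192
df = fs / N_padded
   = 48000 / 8192
   = 5.8594 Hz

5.8594 Hz


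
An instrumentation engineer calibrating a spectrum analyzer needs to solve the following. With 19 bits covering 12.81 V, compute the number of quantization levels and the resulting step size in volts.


Step 1 — number of quantization levels:
L = 2^N = 2^19 = 524288

Step 2 — LSB step size:
delta = Vfs / L
      = 12.81 / 524288
      = 2.443e-05 V

Levels = 524288; step size = 2.443e-05 V


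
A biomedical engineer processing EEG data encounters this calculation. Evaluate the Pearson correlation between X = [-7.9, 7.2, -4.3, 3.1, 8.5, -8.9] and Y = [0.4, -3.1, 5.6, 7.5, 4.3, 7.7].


Pearson correlation coefficient (population):
r = cov(X,Y) / (std(X) * std(Y))
Mean X = -0.3833, Mean Y = 3.7333
Cov(X,Y) = -8.283889
Std(X) = 6.98723, Std(Y) = 3.905836
r = -0.3035

-0.3035


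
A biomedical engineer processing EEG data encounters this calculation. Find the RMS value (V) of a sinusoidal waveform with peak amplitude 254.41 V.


RMS voltage for a sinusoidal waveform:
V_rms = V_peak / sqrt(2)
      = 254.41 / 1.414214
      = 179.895 V

179.895 V


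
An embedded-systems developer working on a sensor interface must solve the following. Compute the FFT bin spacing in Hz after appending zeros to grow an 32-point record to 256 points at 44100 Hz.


Frequency resolution after zero-padding:
N_padded = 32 * 8 = 256
df = fs / N_padded
   = 44100 / 256
   = 172.2656 Hz

172.2656 Hz


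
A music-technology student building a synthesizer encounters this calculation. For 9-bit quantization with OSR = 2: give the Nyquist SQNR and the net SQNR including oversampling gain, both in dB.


Step 1 — baseline SQNR at Nyquist:
SQNR_base = 6.02*N + 1.76
          = 6.02*9 + 1.76
          = 55.94 dB

Step 2 — oversampling processing gain:
G = 10*log10(OSR) = 10*log10(2) = 3.01 dB

Step 3 — total:
SQNR_total = 55.94 + 3.01 = 58.95 dB

Base SQNR = 55.94 dB; oversampled SQNR = 58.95 dB


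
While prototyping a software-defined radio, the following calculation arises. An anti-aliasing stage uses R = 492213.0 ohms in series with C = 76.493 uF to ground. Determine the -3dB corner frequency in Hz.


Cutoff frequency of a first-order RC filter:
fc = 1 / (2 * pi * R * C)
C = 76.493 uF = 7.6493e-05 F
fc = 1 / (2 * pi * 492213.0 * 7.6493e-05)
   = 1 / 236.56726129619
   = 0.004227 Hz

0.004227 Hz


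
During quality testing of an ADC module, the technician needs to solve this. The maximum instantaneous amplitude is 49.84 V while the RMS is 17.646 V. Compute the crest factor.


Crest factor is the ratio of peak to RMS:
CF = V_peak / V_rms
   = 49.84 / 17.646
   = 2.8244

2.8244


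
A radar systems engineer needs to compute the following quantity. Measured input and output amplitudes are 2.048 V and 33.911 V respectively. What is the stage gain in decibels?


Voltage gain in dB:
G = 20 * log10(Vout / Vin)
  = 20 * log10(33.911 / 2.048)
  = 20 * log10(16.558105)
  = 20 * 1.219011
  = 24.38 dB

24.38 dB


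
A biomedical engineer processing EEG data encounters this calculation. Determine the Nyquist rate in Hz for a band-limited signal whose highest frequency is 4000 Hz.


The Nyquist rate is twice the maximum frequency component.
fs_min = 2 * fmax
      = 2 * 4000
      = 8000 Hz

8000


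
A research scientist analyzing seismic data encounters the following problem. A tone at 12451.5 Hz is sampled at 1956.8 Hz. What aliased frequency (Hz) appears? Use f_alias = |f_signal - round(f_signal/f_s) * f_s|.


Compute the nearest integer multiple of fs to the signal:
n = round(12451.5 / 1956.8) = 6
f_alias = |12451.5 - 6 * 1956.8|
        = |12451.5 - 11740.8|
        = 710.7 Hz

710.7


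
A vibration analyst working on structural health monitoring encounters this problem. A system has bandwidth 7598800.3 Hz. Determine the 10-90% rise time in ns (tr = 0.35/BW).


Rise time from bandwidth relationship:
tr = 0.35 / BW
   = 0.35 / 7598800.3
   = 4.605990238e-08 s
   = 46.0599 ns

46.0599 ns


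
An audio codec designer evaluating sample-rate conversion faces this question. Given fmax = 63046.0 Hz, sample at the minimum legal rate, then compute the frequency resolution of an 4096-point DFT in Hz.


Step 1 — Nyquist sampling rate:
fs = 2 * fmax = 2 * 63046.0 = 126092.0 Hz

Step 2 — DFT bin spacing:
df = fs / N = 126092.0 / 4096 = 30.7842 Hz

30.7842 Hz


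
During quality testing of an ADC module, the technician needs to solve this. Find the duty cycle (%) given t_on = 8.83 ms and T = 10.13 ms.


Duty cycle as a percentage:
DC = (t_on / T) * 100
   = (8.83 / 10.13) * 100
   = 0.871668 * 100
   = 87.17 %

87.17 %
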